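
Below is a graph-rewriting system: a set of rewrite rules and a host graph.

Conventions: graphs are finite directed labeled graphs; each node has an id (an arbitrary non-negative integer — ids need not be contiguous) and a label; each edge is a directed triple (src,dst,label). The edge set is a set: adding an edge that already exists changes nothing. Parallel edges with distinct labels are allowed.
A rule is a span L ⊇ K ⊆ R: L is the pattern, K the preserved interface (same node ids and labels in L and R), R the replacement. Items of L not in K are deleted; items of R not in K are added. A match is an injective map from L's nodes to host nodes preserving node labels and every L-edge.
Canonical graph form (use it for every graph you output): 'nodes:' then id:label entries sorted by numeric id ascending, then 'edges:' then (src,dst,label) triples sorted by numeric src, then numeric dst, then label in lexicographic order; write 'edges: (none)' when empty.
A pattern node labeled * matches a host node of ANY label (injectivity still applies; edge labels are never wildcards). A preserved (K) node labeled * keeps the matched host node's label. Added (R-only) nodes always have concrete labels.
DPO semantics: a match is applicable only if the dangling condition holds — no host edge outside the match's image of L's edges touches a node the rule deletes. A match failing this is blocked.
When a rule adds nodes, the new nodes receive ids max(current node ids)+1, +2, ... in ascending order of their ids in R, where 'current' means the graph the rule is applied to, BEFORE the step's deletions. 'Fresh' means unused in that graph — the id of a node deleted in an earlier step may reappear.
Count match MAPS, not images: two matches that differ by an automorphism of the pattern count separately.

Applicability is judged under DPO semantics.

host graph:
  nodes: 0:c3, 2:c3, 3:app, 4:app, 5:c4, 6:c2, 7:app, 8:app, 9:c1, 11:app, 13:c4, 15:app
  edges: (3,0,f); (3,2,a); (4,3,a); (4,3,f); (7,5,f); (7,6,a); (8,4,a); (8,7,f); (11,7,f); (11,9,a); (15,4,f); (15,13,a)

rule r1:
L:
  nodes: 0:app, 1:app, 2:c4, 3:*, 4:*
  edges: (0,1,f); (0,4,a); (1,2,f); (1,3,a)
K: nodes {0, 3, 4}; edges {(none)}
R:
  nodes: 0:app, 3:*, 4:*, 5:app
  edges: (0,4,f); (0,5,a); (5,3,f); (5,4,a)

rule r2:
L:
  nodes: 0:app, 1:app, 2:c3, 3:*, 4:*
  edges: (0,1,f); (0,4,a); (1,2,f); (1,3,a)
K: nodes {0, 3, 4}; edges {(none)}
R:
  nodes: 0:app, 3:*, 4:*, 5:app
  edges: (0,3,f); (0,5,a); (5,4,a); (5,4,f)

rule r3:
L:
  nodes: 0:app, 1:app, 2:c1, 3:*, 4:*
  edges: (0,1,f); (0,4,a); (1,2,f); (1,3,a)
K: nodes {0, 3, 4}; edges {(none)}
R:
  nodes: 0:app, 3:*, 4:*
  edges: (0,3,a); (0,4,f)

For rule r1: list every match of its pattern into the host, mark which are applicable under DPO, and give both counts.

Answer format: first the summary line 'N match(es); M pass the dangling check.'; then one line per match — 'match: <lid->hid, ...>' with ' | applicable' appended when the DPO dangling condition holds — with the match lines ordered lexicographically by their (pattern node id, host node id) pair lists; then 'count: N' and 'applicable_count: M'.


2 match(es); 0 pass the dangling check.
match: 0->8, 1->7, 2->5, 3->6, 4->4
match: 0->11, 1->7, 2->5, 3->6, 4->9
count: 2
applicable_count: 0


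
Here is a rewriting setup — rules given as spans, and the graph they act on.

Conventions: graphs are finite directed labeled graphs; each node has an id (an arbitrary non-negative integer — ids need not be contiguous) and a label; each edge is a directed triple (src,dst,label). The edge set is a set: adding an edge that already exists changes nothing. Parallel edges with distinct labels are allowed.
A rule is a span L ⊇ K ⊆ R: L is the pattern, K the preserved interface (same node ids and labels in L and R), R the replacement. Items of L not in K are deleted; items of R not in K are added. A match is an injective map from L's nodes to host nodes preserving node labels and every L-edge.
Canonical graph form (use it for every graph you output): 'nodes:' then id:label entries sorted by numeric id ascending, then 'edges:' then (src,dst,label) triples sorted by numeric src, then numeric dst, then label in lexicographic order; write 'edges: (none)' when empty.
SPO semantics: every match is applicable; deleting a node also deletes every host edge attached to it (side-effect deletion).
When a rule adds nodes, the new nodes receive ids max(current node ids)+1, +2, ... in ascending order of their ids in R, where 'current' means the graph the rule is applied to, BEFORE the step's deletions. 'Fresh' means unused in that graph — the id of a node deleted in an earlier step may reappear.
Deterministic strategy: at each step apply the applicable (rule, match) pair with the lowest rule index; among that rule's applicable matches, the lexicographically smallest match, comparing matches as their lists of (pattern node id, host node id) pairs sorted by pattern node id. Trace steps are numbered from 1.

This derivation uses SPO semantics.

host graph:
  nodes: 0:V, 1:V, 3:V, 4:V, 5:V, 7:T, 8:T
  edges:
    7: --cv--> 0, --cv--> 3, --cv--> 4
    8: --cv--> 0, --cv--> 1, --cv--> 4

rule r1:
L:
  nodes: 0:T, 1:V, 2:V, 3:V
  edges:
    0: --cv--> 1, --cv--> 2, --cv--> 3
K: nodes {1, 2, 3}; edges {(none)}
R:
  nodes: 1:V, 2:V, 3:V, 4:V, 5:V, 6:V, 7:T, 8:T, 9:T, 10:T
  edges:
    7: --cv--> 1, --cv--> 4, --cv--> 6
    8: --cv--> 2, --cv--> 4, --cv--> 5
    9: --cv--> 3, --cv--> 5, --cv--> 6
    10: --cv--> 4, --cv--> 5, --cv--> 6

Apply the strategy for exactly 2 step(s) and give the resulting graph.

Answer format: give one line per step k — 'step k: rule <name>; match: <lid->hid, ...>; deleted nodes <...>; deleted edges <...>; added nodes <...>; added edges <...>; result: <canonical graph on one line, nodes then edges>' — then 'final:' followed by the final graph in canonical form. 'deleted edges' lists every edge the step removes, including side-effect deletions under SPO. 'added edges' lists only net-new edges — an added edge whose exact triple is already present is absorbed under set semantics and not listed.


step 1: rule r1; match: 0->7, 1->0, 2->3, 3->4; deleted nodes 7; deleted edges (7,0,cv); (7,3,cv); (7,4,cv); added nodes 9, 10, 11, 12, 13, 14, 15; added edges (12,0,cv); (12,9,cv); (12,11,cv); (13,3,cv); (13,9,cv); (13,10,cv); (14,4,cv); (14,10,cv); (14,11,cv); (15,9,cv); (15,10,cv); (15,11,cv); result: nodes: 0:V, 1:V, 3:V, 4:V, 5:V, 8:T, 9:V, 10:V, 11:V, 12:T, 13:T, 14:T, 15:T edges: (8,0,cv); (8,1,cv); (8,4,cv); (12,0,cv); (12,9,cv); (12,11,cv); (13,3,cv); (13,9,cv); (13,10,cv); (14,4,cv); (14,10,cv); (14,11,cv); (15,9,cv); (15,10,cv); (15,11,cv)
step 2: rule r1; match: 0->8, 1->0, 2->1, 3->4; deleted nodes 8; deleted edges (8,0,cv); (8,1,cv); (8,4,cv); added nodes 16, 17, 18, 19, 20, 21, 22; added edges (19,0,cv); (19,16,cv); (19,18,cv); (20,1,cv); (20,16,cv); (20,17,cv); (21,4,cv); (21,17,cv); (21,18,cv); (22,16,cv); (22,17,cv); (22,18,cv); result: nodes: 0:V, 1:V, 3:V, 4:V, 5:V, 9:V, 10:V, 11:V, 12:T, 13:T, 14:T, 15:T, 16:V, 17:V, 18:V, 19:T, 20:T, 21:T, 22:T edges: (12,0,cv); (12,9,cv); (12,11,cv); (13,3,cv); (13,9,cv); (13,10,cv); (14,4,cv); (14,10,cv); (14,11,cv); (15,9,cv); (15,10,cv); (15,11,cv); (19,0,cv); (19,16,cv); (19,18,cv); (20,1,cv); (20,16,cv); (20,17,cv); (21,4,cv); (21,17,cv); (21,18,cv); (22,16,cv); (22,17,cv); (22,18,cv)
final:
nodes: 0:V, 1:V, 3:V, 4:V, 5:V, 9:V, 10:V, 11:V, 12:T, 13:T, 14:T, 15:T, 16:V, 17:V, 18:V, 19:T, 20:T, 21:T, 22:T
edges: (12,0,cv); (12,9,cv); (12,11,cv); (13,3,cv); (13,9,cv); (13,10,cv); (14,4,cv); (14,10,cv); (14,11,cv); (15,9,cv); (15,10,cv); (15,11,cv); (19,0,cv); (19,16,cv); (19,18,cv); (20,1,cv); (20,16,cv); (20,17,cv); (21,4,cv); (21,17,cv); (21,18,cv); (22,16,cv); (22,17,cv); (22,18,cv)


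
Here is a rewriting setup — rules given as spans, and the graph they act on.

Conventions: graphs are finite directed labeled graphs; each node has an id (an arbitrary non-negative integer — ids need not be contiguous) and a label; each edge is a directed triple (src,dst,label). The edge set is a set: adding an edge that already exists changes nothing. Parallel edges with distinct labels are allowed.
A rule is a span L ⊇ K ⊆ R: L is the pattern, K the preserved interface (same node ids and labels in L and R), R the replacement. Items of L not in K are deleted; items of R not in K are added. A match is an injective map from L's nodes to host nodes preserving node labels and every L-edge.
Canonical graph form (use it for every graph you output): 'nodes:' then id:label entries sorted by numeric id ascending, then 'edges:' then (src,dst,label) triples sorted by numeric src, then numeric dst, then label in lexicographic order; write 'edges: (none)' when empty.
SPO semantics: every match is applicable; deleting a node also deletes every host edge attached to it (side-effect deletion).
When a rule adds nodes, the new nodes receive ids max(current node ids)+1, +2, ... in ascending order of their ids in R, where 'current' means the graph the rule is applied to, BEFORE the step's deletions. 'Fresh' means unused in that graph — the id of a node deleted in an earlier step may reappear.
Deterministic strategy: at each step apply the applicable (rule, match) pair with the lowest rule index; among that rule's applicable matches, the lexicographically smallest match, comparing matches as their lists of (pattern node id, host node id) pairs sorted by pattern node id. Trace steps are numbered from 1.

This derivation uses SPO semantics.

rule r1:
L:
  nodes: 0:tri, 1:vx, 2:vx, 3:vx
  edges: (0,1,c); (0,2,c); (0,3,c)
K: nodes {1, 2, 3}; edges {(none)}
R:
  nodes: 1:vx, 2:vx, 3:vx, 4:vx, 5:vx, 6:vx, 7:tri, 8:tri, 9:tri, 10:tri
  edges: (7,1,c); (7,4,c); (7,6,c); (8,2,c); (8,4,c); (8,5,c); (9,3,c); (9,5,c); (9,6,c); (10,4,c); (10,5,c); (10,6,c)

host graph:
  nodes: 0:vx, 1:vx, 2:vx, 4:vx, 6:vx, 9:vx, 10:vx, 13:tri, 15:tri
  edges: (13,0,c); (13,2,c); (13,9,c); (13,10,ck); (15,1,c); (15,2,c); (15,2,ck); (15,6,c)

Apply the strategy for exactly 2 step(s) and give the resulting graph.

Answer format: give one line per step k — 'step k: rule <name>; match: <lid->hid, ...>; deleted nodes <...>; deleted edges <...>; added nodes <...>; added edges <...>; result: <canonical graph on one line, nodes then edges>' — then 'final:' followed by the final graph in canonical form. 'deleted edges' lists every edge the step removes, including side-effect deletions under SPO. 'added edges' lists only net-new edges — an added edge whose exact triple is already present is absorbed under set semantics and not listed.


step 1: rule r1; match: 0->13, 1->0, 2->2, 3->9; deleted nodes 13; deleted edges (13,0,c); (13,2,c); (13,9,c); (13,10,ck); added nodes 16, 17, 18, 19, 20, 21, 22; added edges (19,0,c); (19,16,c); (19,18,c); (20,2,c); (20,16,c); (20,17,c); (21,9,c); (21,17,c); (21,18,c); (22,16,c); (22,17,c); (22,18,c); result: nodes: 0:vx, 1:vx, 2:vx, 4:vx, 6:vx, 9:vx, 10:vx, 15:tri, 16:vx, 17:vx, 18:vx, 19:tri, 20:tri, 21:tri, 22:tri edges: (15,1,c); (15,2,c); (15,2,ck); (15,6,c); (19,0,c); (19,16,c); (19,18,c); (20,2,c); (20,16,c); (20,17,c); (21,9,c); (21,17,c); (21,18,c); (22,16,c); (22,17,c); (22,18,c)
step 2: rule r1; match: 0->15, 1->1, 2->2, 3->6; deleted nodes 15; deleted edges (15,1,c); (15,2,c); (15,2,ck); (15,6,c); added nodes 23, 24, 25, 26, 27, 28, 29; added edges (26,1,c); (26,23,c); (26,25,c); (27,2,c); (27,23,c); (27,24,c); (28,6,c); (28,24,c); (28,25,c); (29,23,c); (29,24,c); (29,25,c); result: nodes: 0:vx, 1:vx, 2:vx, 4:vx, 6:vx, 9:vx, 10:vx, 16:vx, 17:vx, 18:vx, 19:tri, 20:tri, 21:tri, 22:tri, 23:vx, 24:vx, 25:vx, 26:tri, 27:tri, 28:tri, 29:tri edges: (19,0,c); (19,16,c); (19,18,c); (20,2,c); (20,16,c); (20,17,c); (21,9,c); (21,17,c); (21,18,c); (22,16,c); (22,17,c); (22,18,c); (26,1,c); (26,23,c); (26,25,c); (27,2,c); (27,23,c); (27,24,c); (28,6,c); (28,24,c); (28,25,c); (29,23,c); (29,24,c); (29,25,c)
final:
nodes: 0:vx, 1:vx, 2:vx, 4:vx, 6:vx, 9:vx, 10:vx, 16:vx, 17:vx, 18:vx, 19:tri, 20:tri, 21:tri, 22:tri, 23:vx, 24:vx, 25:vx, 26:tri, 27:tri, 28:tri, 29:tri
edges: (19,0,c); (19,16,c); (19,18,c); (20,2,c); (20,16,c); (20,17,c); (21,9,c); (21,17,c); (21,18,c); (22,16,c); (22,17,c); (22,18,c); (26,1,c); (26,23,c); (26,25,c); (27,2,c); (27,23,c); (27,24,c); (28,6,c); (28,24,c); (28,25,c); (29,23,c); (29,24,c); (29,25,c)


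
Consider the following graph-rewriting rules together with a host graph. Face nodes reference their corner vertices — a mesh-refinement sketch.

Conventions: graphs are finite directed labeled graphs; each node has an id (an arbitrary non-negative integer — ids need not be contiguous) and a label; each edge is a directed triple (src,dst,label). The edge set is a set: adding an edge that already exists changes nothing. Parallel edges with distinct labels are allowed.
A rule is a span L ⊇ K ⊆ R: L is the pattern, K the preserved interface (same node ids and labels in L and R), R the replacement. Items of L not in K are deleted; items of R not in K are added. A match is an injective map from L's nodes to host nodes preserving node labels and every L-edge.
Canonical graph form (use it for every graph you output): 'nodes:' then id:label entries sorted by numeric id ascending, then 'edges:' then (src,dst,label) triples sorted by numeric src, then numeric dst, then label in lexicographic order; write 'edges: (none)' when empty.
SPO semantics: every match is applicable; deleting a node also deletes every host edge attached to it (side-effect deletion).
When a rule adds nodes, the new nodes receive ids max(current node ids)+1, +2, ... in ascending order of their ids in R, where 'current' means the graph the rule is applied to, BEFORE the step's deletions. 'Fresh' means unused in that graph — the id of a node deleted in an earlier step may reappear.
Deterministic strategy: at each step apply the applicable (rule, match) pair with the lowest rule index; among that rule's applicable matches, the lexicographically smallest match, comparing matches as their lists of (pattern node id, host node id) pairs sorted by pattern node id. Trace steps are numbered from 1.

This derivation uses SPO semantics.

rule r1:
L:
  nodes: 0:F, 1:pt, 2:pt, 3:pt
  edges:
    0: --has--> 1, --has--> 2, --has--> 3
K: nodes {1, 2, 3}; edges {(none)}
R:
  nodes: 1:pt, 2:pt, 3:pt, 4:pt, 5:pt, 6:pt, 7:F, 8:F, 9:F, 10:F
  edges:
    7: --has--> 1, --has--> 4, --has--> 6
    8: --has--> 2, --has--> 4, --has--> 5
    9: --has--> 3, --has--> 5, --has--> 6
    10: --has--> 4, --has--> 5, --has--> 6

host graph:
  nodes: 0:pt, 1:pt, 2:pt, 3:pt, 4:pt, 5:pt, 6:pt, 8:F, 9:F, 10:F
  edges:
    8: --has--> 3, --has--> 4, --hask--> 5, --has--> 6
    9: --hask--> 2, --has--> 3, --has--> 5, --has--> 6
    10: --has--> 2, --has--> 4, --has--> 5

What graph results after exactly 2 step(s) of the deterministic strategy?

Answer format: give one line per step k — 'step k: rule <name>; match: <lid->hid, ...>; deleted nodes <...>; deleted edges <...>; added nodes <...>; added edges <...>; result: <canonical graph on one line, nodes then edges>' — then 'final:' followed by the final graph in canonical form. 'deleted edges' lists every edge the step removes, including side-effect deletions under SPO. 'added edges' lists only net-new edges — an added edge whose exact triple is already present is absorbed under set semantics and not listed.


step 1: rule r1; match: 0->8, 1->3, 2->4, 3->6; deleted nodes 8; deleted edges (8,3,has); (8,4,has); (8,5,hask); (8,6,has); added nodes 11, 12, 13, 14, 15, 16, 17; added edges (14,3,has); (14,11,has); (14,13,has); (15,4,has); (15,11,has); (15,12,has); (16,6,has); (16,12,has); (16,13,has); (17,11,has); (17,12,has); (17,13,has); result: nodes: 0:pt, 1:pt, 2:pt, 3:pt, 4:pt, 5:pt, 6:pt, 9:F, 10:F, 11:pt, 12:pt, 13:pt, 14:F, 15:F, 16:F, 17:F edges: (9,2,hask); (9,3,has); (9,5,has); (9,6,has); (10,2,has); (10,4,has); (10,5,has); (14,3,has); (14,11,has); (14,13,has); (15,4,has); (15,11,has); (15,12,has); (16,6,has); (16,12,has); (16,13,has); (17,11,has); (17,12,has); (17,13,has)
step 2: rule r1; match: 0->9, 1->3, 2->5, 3->6; deleted nodes 9; deleted edges (9,2,hask); (9,3,has); (9,5,has); (9,6,has); added nodes 18, 19, 20, 21, 22, 23, 24; added edges (21,3,has); (21,18,has); (21,20,has); (22,5,has); (22,18,has); (22,19,has); (23,6,has); (23,19,has); (23,20,has); (24,18,has); (24,19,has); (24,20,has); result: nodes: 0:pt, 1:pt, 2:pt, 3:pt, 4:pt, 5:pt, 6:pt, 10:F, 11:pt, 12:pt, 13:pt, 14:F, 15:F, 16:F, 17:F, 18:pt, 19:pt, 20:pt, 21:F, 22:F, 23:F, 24:F edges: (10,2,has); (10,4,has); (10,5,has); (14,3,has); (14,11,has); (14,13,has); (15,4,has); (15,11,has); (15,12,has); (16,6,has); (16,12,has); (16,13,has); (17,11,has); (17,12,has); (17,13,has); (21,3,has); (21,18,has); (21,20,has); (22,5,has); (22,18,has); (22,19,has); (23,6,has); (23,19,has); (23,20,has); (24,18,has); (24,19,has); (24,20,has)
final:
nodes: 0:pt, 1:pt, 2:pt, 3:pt, 4:pt, 5:pt, 6:pt, 10:F, 11:pt, 12:pt, 13:pt, 14:F, 15:F, 16:F, 17:F, 18:pt, 19:pt, 20:pt, 21:F, 22:F, 23:F, 24:F
edges: (10,2,has); (10,4,has); (10,5,has); (14,3,has); (14,11,has); (14,13,has); (15,4,has); (15,11,has); (15,12,has); (16,6,has); (16,12,has); (16,13,has); (17,11,has); (17,12,has); (17,13,has); (21,3,has); (21,18,has); (21,20,has); (22,5,has); (22,18,has); (22,19,has); (23,6,has); (23,19,has); (23,20,has); (24,18,has); (24,19,has); (24,20,has)


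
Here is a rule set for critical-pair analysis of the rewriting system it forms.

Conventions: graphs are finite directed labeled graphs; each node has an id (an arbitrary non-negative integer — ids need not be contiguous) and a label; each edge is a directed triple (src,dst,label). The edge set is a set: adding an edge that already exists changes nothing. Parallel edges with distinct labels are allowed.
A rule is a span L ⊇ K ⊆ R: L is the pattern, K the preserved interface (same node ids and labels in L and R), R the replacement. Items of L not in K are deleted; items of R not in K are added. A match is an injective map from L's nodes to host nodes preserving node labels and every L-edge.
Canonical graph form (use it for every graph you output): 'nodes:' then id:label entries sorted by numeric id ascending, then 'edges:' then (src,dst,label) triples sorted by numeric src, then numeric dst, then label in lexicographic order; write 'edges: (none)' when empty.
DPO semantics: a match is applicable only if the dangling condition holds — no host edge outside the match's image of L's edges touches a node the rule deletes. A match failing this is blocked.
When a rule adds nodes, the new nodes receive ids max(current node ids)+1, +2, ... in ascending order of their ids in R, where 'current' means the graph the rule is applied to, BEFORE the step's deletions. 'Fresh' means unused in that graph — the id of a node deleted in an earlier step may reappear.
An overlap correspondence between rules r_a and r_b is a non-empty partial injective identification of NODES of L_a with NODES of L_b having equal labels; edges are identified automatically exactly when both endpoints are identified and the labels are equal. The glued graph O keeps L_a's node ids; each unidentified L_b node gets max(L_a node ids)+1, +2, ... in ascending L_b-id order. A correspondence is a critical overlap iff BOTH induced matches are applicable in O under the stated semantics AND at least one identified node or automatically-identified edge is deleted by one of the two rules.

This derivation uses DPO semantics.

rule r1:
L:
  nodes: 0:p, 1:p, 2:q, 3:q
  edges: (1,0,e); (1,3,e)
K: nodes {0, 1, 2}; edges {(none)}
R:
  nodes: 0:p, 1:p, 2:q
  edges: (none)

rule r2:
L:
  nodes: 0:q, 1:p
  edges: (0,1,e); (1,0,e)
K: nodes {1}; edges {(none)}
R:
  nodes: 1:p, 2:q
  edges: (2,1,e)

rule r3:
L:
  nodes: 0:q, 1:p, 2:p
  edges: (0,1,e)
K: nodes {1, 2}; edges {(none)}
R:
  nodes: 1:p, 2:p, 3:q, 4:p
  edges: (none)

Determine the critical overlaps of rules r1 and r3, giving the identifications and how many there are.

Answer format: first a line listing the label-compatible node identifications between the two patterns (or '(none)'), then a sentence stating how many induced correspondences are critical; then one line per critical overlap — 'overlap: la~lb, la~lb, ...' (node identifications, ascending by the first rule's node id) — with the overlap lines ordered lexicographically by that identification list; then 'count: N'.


label-compatible node identifications between L(r1) and L(r3): 0~1, 0~2, 1~1, 1~2, 2~0, 3~0
7 of the induced correspondences are critical overlaps of r1 and r3.
overlap: 0~1, 1~2, 2~0
overlap: 0~1, 2~0
overlap: 0~2, 1~1, 2~0
overlap: 0~2, 2~0
overlap: 1~1, 2~0
overlap: 1~2, 2~0
overlap: 2~0
count: 7


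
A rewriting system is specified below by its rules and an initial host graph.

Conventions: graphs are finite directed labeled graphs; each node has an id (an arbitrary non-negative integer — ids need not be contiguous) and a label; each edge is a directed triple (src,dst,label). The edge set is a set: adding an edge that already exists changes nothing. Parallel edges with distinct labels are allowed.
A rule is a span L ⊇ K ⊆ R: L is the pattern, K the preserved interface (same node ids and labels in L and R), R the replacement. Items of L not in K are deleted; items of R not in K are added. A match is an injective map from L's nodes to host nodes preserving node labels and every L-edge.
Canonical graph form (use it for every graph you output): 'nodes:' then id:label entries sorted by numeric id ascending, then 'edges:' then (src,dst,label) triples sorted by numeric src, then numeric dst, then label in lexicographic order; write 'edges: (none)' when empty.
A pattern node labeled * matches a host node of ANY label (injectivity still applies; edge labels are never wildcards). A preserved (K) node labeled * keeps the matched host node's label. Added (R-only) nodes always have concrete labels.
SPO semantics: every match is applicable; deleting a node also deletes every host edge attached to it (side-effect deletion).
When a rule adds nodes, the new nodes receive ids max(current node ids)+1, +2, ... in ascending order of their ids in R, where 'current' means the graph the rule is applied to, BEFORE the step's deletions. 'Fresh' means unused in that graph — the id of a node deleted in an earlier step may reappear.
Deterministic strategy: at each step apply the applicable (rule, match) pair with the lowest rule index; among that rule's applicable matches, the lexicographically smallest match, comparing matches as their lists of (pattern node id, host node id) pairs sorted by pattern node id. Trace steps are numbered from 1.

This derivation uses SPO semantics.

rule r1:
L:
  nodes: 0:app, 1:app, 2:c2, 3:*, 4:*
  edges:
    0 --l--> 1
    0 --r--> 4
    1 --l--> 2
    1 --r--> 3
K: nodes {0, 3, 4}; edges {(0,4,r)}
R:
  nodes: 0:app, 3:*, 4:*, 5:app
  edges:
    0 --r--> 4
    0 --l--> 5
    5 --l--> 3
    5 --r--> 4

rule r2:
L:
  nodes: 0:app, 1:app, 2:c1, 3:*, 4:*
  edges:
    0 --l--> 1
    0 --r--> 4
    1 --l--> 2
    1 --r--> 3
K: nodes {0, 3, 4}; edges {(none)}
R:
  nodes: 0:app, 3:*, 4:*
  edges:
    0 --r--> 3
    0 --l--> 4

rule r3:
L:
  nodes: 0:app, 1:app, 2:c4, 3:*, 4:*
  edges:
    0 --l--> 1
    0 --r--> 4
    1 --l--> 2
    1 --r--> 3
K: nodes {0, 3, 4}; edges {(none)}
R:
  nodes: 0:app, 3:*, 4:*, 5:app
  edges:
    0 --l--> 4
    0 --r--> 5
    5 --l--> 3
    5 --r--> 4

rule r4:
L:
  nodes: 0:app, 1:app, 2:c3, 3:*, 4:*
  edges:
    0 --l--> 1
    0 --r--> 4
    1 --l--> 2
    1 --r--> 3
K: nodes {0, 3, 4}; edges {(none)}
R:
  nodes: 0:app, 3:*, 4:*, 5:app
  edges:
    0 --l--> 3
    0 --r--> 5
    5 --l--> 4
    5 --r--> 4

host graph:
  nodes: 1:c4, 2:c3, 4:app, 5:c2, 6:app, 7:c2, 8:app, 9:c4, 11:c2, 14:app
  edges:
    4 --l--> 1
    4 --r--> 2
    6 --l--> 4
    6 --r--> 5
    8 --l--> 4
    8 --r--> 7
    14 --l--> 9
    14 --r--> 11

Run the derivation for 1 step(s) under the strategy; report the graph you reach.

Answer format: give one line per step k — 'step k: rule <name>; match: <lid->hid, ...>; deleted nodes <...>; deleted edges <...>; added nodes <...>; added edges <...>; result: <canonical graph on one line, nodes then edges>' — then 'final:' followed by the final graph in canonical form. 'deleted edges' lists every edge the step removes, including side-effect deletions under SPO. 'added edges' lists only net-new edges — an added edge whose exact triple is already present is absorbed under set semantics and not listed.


step 1: rule r3; match: 0->6, 1->4, 2->1, 3->2, 4->5; deleted nodes 1, 4; deleted edges (4,1,l); (4,2,r); (6,4,l); (6,5,r); (8,4,l); added nodes 15; added edges (6,5,l); (6,15,r); (15,2,l); (15,5,r); result: nodes: 2:c3, 5:c2, 6:app, 7:c2, 8:app, 9:c4, 11:c2, 14:app, 15:app edges: (6,5,l); (6,15,r); (8,7,r); (14,9,l); (14,11,r); (15,2,l); (15,5,r)
final:
nodes: 2:c3, 5:c2, 6:app, 7:c2, 8:app, 9:c4, 11:c2, 14:app, 15:app
edges: (6,5,l); (6,15,r); (8,7,r); (14,9,l); (14,11,r); (15,2,l); (15,5,r)


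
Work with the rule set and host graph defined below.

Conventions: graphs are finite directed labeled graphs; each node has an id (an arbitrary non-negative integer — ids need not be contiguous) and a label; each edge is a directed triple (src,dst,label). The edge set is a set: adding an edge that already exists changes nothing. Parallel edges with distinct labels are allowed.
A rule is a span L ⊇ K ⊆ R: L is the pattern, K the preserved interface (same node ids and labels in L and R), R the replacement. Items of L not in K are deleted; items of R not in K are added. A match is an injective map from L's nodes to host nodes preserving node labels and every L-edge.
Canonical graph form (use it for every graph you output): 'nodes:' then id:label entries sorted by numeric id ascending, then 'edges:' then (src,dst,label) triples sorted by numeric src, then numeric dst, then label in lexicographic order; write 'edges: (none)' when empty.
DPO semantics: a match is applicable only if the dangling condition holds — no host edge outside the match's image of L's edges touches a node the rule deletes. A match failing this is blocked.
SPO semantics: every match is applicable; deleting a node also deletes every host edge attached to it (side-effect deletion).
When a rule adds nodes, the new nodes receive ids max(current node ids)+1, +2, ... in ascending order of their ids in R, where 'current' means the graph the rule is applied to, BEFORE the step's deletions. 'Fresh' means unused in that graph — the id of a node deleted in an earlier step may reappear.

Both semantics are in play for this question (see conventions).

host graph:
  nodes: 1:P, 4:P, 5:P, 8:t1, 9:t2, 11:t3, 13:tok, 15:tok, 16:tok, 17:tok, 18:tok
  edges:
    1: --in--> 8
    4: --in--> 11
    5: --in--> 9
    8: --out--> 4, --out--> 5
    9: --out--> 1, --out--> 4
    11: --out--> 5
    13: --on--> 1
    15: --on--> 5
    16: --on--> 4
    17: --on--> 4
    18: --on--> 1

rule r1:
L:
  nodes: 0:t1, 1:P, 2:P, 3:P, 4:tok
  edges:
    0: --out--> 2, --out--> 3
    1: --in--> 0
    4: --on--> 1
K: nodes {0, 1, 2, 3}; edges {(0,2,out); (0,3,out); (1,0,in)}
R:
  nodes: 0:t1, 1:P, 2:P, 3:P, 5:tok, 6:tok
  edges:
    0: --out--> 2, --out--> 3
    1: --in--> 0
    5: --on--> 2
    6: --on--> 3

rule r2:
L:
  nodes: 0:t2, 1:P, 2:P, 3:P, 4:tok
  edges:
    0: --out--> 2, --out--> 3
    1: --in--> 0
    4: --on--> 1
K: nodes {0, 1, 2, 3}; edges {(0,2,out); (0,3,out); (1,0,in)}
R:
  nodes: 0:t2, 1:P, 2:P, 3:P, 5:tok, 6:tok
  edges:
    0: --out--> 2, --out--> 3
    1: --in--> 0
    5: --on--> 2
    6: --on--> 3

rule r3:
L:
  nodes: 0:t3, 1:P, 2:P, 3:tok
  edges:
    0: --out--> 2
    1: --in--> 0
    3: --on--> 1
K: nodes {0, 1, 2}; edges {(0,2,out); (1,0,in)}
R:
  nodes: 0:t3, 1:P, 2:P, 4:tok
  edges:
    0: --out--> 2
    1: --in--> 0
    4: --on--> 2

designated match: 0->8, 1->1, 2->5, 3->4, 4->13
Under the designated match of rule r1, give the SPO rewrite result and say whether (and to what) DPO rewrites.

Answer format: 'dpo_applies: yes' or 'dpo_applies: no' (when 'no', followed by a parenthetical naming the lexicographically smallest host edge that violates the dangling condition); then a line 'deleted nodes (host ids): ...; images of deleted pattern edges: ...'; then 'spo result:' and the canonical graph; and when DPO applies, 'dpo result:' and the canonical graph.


dpo_applies: yes
deleted nodes (host ids): 13; images of deleted pattern edges: (13,1,on)
spo result:
nodes: 1:P, 4:P, 5:P, 8:t1, 9:t2, 11:t3, 15:tok, 16:tok, 17:tok, 18:tok, 19:tok, 20:tok
edges: (1,8,in); (4,11,in); (5,9,in); (8,4,out); (8,5,out); (9,1,out); (9,4,out); (11,5,out); (15,5,on); (16,4,on); (17,4,on); (18,1,on); (19,5,on); (20,4,on)
dpo result:
nodes: 1:P, 4:P, 5:P, 8:t1, 9:t2, 11:t3, 15:tok, 16:tok, 17:tok, 18:tok, 19:tok, 20:tok
edges: (1,8,in); (4,11,in); (5,9,in); (8,4,out); (8,5,out); (9,1,out); (9,4,out); (11,5,out); (15,5,on); (16,4,on); (17,4,on); (18,1,on); (19,5,on); (20,4,on)


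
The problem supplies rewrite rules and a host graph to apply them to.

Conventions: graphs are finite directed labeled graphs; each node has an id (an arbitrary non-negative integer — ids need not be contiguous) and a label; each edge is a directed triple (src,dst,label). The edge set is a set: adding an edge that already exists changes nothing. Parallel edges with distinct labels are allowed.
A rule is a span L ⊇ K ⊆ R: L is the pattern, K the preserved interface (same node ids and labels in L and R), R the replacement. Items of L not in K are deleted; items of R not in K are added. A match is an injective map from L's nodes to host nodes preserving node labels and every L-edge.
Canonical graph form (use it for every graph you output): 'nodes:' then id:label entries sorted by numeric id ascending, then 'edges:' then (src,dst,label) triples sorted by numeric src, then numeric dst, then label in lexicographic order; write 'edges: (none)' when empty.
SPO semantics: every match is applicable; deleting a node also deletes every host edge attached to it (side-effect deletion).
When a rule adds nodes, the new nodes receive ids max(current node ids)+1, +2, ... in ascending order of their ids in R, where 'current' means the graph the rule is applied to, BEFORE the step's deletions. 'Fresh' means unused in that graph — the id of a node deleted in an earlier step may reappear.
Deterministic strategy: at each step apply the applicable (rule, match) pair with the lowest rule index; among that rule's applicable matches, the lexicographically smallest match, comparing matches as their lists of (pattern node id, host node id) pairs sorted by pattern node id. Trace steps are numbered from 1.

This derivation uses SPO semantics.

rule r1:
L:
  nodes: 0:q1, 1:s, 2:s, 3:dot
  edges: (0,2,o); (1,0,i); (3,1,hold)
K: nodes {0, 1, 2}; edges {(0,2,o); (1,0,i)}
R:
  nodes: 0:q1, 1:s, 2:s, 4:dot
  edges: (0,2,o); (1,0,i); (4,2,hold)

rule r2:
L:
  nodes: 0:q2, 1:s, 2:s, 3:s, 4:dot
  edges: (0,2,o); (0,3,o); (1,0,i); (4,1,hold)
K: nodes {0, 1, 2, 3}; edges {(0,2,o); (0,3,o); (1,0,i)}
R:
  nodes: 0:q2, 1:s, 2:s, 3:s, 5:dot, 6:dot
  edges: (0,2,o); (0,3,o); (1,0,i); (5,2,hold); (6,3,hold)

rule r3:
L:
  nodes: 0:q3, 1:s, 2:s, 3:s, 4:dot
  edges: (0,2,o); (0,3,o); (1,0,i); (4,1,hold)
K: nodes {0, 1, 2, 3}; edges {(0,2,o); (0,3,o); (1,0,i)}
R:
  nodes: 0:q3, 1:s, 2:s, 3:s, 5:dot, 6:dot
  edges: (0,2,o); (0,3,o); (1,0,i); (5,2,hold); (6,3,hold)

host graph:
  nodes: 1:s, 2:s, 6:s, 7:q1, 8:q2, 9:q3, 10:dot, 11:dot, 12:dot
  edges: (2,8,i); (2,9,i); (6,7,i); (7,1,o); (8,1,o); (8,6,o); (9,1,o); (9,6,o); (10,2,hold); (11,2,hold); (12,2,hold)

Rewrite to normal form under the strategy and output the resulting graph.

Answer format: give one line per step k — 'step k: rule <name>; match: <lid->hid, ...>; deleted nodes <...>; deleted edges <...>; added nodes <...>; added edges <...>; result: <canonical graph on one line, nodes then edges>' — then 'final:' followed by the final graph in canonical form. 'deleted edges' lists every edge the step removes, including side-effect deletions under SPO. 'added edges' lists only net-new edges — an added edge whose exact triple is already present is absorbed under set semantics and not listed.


step 1: rule r2; match: 0->8, 1->2, 2->1, 3->6, 4->10; deleted nodes 10; deleted edges (10,2,hold); added nodes 13, 14; added edges (13,1,hold); (14,6,hold); result: nodes: 1:s, 2:s, 6:s, 7:q1, 8:q2, 9:q3, 11:dot, 12:dot, 13:dot, 14:dot edges: (2,8,i); (2,9,i); (6,7,i); (7,1,o); (8,1,o); (8,6,o); (9,1,o); (9,6,o); (11,2,hold); (12,2,hold); (13,1,hold); (14,6,hold)
step 2: rule r1; match: 0->7, 1->6, 2->1, 3->14; deleted nodes 14; deleted edges (14,6,hold); added nodes 15; added edges (15,1,hold); result: nodes: 1:s, 2:s, 6:s, 7:q1, 8:q2, 9:q3, 11:dot, 12:dot, 13:dot, 15:dot edges: (2,8,i); (2,9,i); (6,7,i); (7,1,o); (8,1,o); (8,6,o); (9,1,o); (9,6,o); (11,2,hold); (12,2,hold); (13,1,hold); (15,1,hold)
step 3: rule r2; match: 0->8, 1->2, 2->1, 3->6, 4->11; deleted nodes 11; deleted edges (11,2,hold); added nodes 16, 17; added edges (16,1,hold); (17,6,hold); result: nodes: 1:s, 2:s, 6:s, 7:q1, 8:q2, 9:q3, 12:dot, 13:dot, 15:dot, 16:dot, 17:dot edges: (2,8,i); (2,9,i); (6,7,i); (7,1,o); (8,1,o); (8,6,o); (9,1,o); (9,6,o); (12,2,hold); (13,1,hold); (15,1,hold); (16,1,hold); (17,6,hold)
step 4: rule r1; match: 0->7, 1->6, 2->1, 3->17; deleted nodes 17; deleted edges (17,6,hold); added nodes 18; added edges (18,1,hold); result: nodes: 1:s, 2:s, 6:s, 7:q1, 8:q2, 9:q3, 12:dot, 13:dot, 15:dot, 16:dot, 18:dot edges: (2,8,i); (2,9,i); (6,7,i); (7,1,o); (8,1,o); (8,6,o); (9,1,o); (9,6,o); (12,2,hold); (13,1,hold); (15,1,hold); (16,1,hold); (18,1,hold)
step 5: rule r2; match: 0->8, 1->2, 2->1, 3->6, 4->12; deleted nodes 12; deleted edges (12,2,hold); added nodes 19, 20; added edges (19,1,hold); (20,6,hold); result: nodes: 1:s, 2:s, 6:s, 7:q1, 8:q2, 9:q3, 13:dot, 15:dot, 16:dot, 18:dot, 19:dot, 20:dot edges: (2,8,i); (2,9,i); (6,7,i); (7,1,o); (8,1,o); (8,6,o); (9,1,o); (9,6,o); (13,1,hold); (15,1,hold); (16,1,hold); (18,1,hold); (19,1,hold); (20,6,hold)
step 6: rule r1; match: 0->7, 1->6, 2->1, 3->20; deleted nodes 20; deleted edges (20,6,hold); added nodes 21; added edges (21,1,hold); result: nodes: 1:s, 2:s, 6:s, 7:q1, 8:q2, 9:q3, 13:dot, 15:dot, 16:dot, 18:dot, 19:dot, 21:dot edges: (2,8,i); (2,9,i); (6,7,i); (7,1,o); (8,1,o); (8,6,o); (9,1,o); (9,6,o); (13,1,hold); (15,1,hold); (16,1,hold); (18,1,hold); (19,1,hold); (21,1,hold)
final:
nodes: 1:s, 2:s, 6:s, 7:q1, 8:q2, 9:q3, 13:dot, 15:dot, 16:dot, 18:dot, 19:dot, 21:dot
edges: (2,8,i); (2,9,i); (6,7,i); (7,1,o); (8,1,o); (8,6,o); (9,1,o); (9,6,o); (13,1,hold); (15,1,hold); (16,1,hold); (18,1,hold); (19,1,hold); (21,1,hold)


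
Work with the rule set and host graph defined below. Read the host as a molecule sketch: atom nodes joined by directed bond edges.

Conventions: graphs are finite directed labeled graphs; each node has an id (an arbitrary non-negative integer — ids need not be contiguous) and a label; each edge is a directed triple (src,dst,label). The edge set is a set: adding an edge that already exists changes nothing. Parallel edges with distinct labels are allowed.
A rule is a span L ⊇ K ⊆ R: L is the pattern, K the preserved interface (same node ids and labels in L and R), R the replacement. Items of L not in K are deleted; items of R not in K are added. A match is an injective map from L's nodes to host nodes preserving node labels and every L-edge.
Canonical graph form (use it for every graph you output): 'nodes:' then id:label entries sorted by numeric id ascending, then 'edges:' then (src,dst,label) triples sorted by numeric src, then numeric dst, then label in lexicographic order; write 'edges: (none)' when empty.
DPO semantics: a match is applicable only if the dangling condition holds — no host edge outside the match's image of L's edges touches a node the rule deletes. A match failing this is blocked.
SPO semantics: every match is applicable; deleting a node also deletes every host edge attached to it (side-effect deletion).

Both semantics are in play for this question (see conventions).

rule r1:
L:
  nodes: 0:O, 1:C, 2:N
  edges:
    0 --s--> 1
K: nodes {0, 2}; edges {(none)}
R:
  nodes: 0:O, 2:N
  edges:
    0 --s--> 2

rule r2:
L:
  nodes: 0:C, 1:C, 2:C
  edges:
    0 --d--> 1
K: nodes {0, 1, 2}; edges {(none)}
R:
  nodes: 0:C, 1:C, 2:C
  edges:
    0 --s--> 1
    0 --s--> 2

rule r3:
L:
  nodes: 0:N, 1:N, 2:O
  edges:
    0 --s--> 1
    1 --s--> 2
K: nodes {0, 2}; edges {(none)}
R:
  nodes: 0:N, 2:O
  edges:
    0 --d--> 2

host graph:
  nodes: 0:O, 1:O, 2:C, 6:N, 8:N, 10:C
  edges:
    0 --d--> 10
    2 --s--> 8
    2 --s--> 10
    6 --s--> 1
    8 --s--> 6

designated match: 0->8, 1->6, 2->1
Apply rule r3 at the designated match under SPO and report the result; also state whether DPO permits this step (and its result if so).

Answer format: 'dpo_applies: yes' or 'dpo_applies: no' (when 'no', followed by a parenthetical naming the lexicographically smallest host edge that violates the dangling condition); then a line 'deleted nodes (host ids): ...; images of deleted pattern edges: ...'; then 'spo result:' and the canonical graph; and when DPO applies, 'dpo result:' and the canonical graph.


dpo_applies: yes
deleted nodes (host ids): 6; images of deleted pattern edges: (6,1,s); (8,6,s)
spo result:
nodes: 0:O, 1:O, 2:C, 8:N, 10:C
edges: (0,10,d); (2,8,s); (2,10,s); (8,1,d)
dpo result:
nodes: 0:O, 1:O, 2:C, 8:N, 10:C
edges: (0,10,d); (2,8,s); (2,10,s); (8,1,d)


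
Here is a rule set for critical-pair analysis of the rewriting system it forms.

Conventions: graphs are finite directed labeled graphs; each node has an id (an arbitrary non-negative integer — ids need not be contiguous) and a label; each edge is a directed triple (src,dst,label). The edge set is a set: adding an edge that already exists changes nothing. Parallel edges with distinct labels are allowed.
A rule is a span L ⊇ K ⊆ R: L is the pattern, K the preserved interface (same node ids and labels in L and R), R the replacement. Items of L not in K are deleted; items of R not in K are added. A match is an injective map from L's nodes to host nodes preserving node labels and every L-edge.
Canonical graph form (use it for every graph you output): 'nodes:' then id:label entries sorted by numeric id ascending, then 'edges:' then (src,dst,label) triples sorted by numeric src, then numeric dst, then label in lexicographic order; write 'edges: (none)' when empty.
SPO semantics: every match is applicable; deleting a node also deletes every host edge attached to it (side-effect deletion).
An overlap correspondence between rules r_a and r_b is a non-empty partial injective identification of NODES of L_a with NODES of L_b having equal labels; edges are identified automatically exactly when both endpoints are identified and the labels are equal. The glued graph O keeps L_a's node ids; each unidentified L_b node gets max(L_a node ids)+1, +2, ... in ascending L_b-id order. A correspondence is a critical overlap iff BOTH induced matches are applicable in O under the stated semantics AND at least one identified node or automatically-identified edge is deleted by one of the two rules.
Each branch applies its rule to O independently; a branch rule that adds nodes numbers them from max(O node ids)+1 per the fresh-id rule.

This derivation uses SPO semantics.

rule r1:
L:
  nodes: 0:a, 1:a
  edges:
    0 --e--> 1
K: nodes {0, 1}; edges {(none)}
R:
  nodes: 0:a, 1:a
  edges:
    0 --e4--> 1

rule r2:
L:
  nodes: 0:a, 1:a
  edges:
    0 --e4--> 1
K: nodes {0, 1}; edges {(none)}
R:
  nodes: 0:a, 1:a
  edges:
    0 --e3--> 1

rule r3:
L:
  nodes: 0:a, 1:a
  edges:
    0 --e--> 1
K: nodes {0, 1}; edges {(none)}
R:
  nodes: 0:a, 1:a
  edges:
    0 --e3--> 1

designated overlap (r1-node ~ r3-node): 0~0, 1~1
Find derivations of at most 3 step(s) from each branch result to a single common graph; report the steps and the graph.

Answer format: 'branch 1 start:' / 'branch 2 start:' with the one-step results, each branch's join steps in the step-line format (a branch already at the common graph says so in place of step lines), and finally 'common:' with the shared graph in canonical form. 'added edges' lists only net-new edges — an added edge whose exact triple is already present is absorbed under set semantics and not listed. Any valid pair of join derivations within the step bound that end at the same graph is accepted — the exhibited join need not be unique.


branch 1 start:
nodes: 0:a, 1:a
edges: (0,1,e4)
branch 2 start:
nodes: 0:a, 1:a
edges: (0,1,e3)
branch 1 step 1: rule r2; match: 0->0, 1->1; deleted nodes (none); deleted edges (0,1,e4); added nodes (none); added edges (0,1,e3); result: nodes: 0:a, 1:a edges: (0,1,e3)
branch 2: already at the common graph (0 steps)
common:
nodes: 0:a, 1:a
edges: (0,1,e3)
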